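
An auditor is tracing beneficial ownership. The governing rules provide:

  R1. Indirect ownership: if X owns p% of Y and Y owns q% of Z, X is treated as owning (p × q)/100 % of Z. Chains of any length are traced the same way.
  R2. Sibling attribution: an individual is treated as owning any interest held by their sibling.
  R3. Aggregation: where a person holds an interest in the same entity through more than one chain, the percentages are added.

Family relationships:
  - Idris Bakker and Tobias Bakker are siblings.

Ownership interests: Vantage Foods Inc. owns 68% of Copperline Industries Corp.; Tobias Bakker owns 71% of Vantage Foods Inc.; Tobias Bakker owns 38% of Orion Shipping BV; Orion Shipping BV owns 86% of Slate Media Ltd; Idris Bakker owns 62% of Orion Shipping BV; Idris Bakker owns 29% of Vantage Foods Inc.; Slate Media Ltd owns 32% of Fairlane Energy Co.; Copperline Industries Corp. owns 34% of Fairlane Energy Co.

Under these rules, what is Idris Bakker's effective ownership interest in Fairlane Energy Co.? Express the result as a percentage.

50.64%

By sibling attribution (R2), Idris Bakker is treated as also owning Tobias Bakker's interest in Orion Shipping BV, giving 62% + 38% = 100%.
By sibling attribution (R2), Idris Bakker is treated as also owning Tobias Bakker's interest in Vantage Foods Inc, giving 29% + 71% = 100%.
Chain via Orion Shipping BV → Slate Media Ltd (R1): 100% × 86% × 32% = 27.52% of Fairlane Energy Co.
Chain via Vantage Foods Inc. → Copperline Industries Corp. (R1): 100% × 68% × 34% = 23.12% of Fairlane Energy Co.
Aggregating (R3): 27.52% + 23.12% = 50.64%.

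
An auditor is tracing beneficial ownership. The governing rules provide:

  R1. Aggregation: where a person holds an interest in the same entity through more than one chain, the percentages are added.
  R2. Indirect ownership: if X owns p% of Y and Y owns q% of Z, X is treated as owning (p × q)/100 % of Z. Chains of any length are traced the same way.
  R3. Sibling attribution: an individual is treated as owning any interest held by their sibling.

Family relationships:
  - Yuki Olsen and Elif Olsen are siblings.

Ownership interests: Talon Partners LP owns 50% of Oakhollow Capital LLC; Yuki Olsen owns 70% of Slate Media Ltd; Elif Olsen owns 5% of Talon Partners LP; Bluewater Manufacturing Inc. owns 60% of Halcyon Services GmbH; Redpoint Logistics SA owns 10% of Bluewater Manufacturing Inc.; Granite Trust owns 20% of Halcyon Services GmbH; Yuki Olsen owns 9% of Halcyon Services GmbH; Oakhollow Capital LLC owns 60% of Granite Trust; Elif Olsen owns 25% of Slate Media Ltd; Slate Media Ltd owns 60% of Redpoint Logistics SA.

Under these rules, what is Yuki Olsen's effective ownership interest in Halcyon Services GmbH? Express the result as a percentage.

By sibling attribution (R3), Yuki Olsen is treated as also owning Elif Olsen's interest in Slate Media Ltd, giving 70% + 25% = 95%.
By sibling attribution (R3), Yuki Olsen is treated as owning Elif Olsen's 5% interest in Talon Partners LP.
Chain via Slate Media Ltd → Redpoint Logistics SA → Bluewater Manufacturing Inc. (R2): 95% × 60% × 10% × 60% = 3.42% of Halcyon Services GmbH.
Direct interest in Halcyon Services GmbH: 9%.
Chain via Talon Partners LP → Oakhollow Capital LLC → Granite Trust (R2): 5% × 50% × 60% × 20% = 0.3% of Halcyon Services GmbH.
Aggregating (R1): 3.42% + 9% + 0.3% = 12.72%.

12.72%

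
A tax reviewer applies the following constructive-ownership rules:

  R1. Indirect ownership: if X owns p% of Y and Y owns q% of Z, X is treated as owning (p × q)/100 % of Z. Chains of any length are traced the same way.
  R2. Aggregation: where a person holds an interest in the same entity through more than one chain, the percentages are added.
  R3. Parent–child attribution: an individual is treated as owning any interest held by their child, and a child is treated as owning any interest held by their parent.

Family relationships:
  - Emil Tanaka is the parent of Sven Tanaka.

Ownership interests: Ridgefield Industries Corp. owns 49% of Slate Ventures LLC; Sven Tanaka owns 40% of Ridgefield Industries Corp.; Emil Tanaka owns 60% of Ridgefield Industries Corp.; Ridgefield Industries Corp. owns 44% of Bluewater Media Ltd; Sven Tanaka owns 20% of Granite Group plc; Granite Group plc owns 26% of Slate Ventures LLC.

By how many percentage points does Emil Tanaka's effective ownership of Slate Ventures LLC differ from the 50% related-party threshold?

4.2

By parent–child attribution (R3), Emil Tanaka is treated as also owning Sven Tanaka's interest in Ridgefield Industries Corp, giving 60% + 40% = 100%.
By parent–child attribution (R3), Emil Tanaka is treated as owning Sven Tanaka's 20% interest in Granite Group plc.
Chain via Ridgefield Industries Corp. (R1): 100% × 49% = 49% of Slate Ventures LLC.
Chain via Granite Group plc (R1): 20% × 26% = 5.2% of Slate Ventures LLC.
Aggregating (R2): 49% + 5.2% = 54.2%.
54.2% exceeds the 50% threshold by 4.2 percentage points.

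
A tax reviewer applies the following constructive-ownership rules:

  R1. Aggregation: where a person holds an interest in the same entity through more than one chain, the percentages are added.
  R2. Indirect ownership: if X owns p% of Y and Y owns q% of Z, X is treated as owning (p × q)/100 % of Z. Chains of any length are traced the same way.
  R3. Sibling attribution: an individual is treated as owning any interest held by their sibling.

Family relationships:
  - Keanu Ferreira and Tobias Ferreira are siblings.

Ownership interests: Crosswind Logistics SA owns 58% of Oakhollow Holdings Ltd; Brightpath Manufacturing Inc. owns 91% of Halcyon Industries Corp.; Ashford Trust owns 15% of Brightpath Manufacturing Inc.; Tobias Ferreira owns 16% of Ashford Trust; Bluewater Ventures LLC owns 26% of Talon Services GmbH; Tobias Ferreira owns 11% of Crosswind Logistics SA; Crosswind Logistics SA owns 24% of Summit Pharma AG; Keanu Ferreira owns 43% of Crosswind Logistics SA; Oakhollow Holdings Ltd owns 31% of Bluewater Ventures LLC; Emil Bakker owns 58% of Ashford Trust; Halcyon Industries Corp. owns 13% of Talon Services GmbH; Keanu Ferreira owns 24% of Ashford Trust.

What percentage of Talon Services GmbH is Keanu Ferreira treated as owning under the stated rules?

By sibling attribution (R3), Keanu Ferreira is treated as also owning Tobias Ferreira's interest in Crosswind Logistics SA, giving 43% + 11% = 54%.
By sibling attribution (R3), Keanu Ferreira is treated as also owning Tobias Ferreira's interest in Ashford Trust, giving 24% + 16% = 40%.
Chain via Crosswind Logistics SA → Oakhollow Holdings Ltd → Bluewater Ventures LLC (R2): 54% × 58% × 31% × 26% = 2.524392% of Talon Services GmbH.
Chain via Ashford Trust → Brightpath Manufacturing Inc. → Halcyon Industries Corp. (R2): 40% × 15% × 91% × 13% = 0.7098% of Talon Services GmbH.
Aggregating (R1): 2.524392% + 0.7098% = 3.234192%.

3.234192%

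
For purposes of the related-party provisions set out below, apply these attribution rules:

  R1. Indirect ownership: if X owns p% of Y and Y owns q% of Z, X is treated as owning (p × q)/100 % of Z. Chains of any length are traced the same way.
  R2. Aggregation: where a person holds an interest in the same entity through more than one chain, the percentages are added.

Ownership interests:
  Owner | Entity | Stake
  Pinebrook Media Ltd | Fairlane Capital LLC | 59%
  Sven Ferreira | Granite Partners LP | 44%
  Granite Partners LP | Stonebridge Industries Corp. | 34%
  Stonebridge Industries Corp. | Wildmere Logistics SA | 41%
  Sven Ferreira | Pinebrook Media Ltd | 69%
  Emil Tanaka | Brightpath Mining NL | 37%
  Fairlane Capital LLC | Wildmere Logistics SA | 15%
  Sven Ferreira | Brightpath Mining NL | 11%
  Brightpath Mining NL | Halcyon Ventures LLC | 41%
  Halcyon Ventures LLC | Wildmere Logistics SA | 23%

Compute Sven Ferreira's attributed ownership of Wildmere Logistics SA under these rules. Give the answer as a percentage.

Chain via Brightpath Mining NL → Halcyon Ventures LLC (R1): 11% × 41% × 23% = 1.0373% of Wildmere Logistics SA.
Chain via Pinebrook Media Ltd → Fairlane Capital LLC (R1): 69% × 59% × 15% = 6.1065% of Wildmere Logistics SA.
Chain via Granite Partners LP → Stonebridge Industries Corp. (R1): 44% × 34% × 41% = 6.1336% of Wildmere Logistics SA.
Aggregating (R2): 1.0373% + 6.1065% + 6.1336% = 13.2774%.

13.2774%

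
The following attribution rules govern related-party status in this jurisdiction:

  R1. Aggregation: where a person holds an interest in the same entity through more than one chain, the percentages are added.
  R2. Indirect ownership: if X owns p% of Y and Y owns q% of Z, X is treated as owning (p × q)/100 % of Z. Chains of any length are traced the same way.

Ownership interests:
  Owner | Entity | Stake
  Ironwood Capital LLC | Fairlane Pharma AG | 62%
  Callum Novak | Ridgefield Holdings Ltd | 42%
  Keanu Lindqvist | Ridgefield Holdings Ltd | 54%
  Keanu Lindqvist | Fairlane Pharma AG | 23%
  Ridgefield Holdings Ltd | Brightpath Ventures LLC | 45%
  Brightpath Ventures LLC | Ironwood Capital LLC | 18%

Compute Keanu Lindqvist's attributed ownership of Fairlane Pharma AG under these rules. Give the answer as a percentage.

Chain via Ridgefield Holdings Ltd → Brightpath Ventures LLC → Ironwood Capital LLC (R2): 54% × 45% × 18% × 62% = 2.71188% of Fairlane Pharma AG.
Direct interest in Fairlane Pharma AG: 23%.
Aggregating (R1): 2.71188% + 23% = 25.71188%.

25.71188%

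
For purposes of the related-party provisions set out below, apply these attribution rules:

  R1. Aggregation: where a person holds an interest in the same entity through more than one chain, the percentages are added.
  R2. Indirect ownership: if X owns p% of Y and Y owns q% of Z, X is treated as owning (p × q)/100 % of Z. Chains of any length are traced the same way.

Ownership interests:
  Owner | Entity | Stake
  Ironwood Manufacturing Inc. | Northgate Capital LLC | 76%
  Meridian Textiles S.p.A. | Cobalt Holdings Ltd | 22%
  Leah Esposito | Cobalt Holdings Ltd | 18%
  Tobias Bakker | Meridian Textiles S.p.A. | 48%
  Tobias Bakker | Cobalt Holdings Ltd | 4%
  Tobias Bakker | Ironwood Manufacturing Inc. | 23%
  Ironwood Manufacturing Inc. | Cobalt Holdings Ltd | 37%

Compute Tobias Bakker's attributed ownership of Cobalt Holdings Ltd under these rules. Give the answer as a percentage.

Chain via Ironwood Manufacturing Inc. (R2): 23% × 37% = 8.51% of Cobalt Holdings Ltd.
Chain via Meridian Textiles S.p.A. (R2): 48% × 22% = 10.56% of Cobalt Holdings Ltd.
Direct interest in Cobalt Holdings Ltd: 4%.
Aggregating (R1): 8.51% + 10.56% + 4% = 23.07%.

23.07%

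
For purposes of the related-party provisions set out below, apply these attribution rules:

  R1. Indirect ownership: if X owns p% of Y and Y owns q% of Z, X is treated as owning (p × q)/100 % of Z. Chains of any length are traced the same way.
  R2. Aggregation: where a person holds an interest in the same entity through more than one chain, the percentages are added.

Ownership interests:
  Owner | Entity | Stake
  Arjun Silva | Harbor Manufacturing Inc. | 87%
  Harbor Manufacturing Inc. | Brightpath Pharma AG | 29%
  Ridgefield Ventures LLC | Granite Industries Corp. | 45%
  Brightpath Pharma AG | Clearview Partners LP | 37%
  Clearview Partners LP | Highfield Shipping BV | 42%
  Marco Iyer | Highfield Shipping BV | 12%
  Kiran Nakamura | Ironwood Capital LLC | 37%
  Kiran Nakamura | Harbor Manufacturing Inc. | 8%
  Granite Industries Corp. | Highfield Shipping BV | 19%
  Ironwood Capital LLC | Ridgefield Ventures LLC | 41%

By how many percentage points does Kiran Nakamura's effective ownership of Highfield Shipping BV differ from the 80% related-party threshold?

78.342437

Chain via Harbor Manufacturing Inc. → Brightpath Pharma AG → Clearview Partners LP (R1): 8% × 29% × 37% × 42% = 0.360528% of Highfield Shipping BV.
Chain via Ironwood Capital LLC → Ridgefield Ventures LLC → Granite Industries Corp. (R1): 37% × 41% × 45% × 19% = 1.297035% of Highfield Shipping BV.
Aggregating (R2): 0.360528% + 1.297035% = 1.657563%.
1.657563% falls short of the 80% threshold by 78.342437 percentage points.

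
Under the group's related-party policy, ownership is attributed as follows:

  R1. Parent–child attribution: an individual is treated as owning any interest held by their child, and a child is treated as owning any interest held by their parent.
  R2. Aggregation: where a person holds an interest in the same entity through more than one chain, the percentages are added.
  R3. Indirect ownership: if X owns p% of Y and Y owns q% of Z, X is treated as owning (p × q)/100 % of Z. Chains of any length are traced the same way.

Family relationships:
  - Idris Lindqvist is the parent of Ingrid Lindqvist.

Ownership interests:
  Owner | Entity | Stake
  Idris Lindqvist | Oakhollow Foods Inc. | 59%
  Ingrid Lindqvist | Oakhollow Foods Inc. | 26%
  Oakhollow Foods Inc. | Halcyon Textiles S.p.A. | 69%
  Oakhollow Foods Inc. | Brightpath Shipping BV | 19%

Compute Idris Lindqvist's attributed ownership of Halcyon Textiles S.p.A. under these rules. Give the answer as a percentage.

58.65%

By parent–child attribution (R1), Idris Lindqvist is treated as also owning Ingrid Lindqvist's interest in Oakhollow Foods Inc, giving 59% + 26% = 85%.
Chain via Oakhollow Foods Inc. (R3): 85% × 69% = 58.65% of Halcyon Textiles S.p.A.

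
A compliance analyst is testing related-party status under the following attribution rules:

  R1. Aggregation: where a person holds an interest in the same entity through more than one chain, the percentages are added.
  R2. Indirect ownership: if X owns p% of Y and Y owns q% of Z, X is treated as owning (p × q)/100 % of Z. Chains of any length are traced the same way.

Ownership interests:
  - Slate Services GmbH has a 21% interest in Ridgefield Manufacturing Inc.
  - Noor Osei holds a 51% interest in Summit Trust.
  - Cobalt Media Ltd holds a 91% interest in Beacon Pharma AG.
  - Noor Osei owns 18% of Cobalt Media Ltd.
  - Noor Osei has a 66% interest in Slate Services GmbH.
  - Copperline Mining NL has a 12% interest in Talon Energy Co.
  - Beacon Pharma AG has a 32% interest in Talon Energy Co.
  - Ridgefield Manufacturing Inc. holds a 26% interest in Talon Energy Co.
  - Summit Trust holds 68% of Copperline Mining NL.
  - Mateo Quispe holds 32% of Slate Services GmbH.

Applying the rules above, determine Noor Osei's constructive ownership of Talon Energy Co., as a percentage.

13.0068%

Chain via Cobalt Media Ltd → Beacon Pharma AG (R2): 18% × 91% × 32% = 5.2416% of Talon Energy Co.
Chain via Summit Trust → Copperline Mining NL (R2): 51% × 68% × 12% = 4.1616% of Talon Energy Co.
Chain via Slate Services GmbH → Ridgefield Manufacturing Inc. (R2): 66% × 21% × 26% = 3.6036% of Talon Energy Co.
Aggregating (R1): 5.2416% + 4.1616% + 3.6036% = 13.0068%.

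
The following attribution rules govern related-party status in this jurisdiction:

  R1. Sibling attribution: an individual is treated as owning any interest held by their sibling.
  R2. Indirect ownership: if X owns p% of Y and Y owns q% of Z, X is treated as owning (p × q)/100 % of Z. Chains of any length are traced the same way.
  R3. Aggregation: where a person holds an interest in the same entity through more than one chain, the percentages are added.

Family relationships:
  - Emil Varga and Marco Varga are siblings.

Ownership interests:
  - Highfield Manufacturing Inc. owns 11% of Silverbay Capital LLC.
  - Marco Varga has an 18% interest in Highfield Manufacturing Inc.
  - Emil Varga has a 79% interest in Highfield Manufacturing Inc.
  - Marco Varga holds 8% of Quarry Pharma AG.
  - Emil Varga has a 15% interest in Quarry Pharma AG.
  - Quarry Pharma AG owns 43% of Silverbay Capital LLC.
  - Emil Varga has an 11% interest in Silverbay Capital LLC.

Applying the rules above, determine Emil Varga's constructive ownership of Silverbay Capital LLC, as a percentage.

By sibling attribution (R1), Emil Varga is treated as also owning Marco Varga's interest in Highfield Manufacturing Inc, giving 79% + 18% = 97%.
By sibling attribution (R1), Emil Varga is treated as also owning Marco Varga's interest in Quarry Pharma AG, giving 15% + 8% = 23%.
Chain via Highfield Manufacturing Inc. (R2): 97% × 11% = 10.67% of Silverbay Capital LLC.
Chain via Quarry Pharma AG (R2): 23% × 43% = 9.89% of Silverbay Capital LLC.
Direct interest in Silverbay Capital LLC: 11%.
Aggregating (R3): 10.67% + 9.89% + 11% = 31.56%.

31.56%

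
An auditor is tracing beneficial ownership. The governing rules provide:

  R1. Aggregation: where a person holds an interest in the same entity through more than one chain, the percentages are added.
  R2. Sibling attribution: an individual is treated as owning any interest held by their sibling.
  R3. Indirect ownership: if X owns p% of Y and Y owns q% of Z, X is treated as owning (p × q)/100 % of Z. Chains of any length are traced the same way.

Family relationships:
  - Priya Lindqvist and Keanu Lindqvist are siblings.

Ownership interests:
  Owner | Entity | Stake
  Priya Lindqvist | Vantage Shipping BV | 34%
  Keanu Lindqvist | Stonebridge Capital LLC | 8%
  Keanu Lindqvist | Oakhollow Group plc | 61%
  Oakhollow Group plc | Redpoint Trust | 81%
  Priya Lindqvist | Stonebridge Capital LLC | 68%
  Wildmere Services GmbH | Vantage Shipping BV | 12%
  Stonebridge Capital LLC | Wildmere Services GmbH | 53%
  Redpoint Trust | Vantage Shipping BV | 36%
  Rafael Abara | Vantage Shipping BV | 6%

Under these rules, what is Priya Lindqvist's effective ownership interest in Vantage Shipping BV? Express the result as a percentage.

56.6212%

By sibling attribution (R2), Priya Lindqvist is treated as also owning Keanu Lindqvist's interest in Stonebridge Capital LLC, giving 68% + 8% = 76%.
By sibling attribution (R2), Priya Lindqvist is treated as owning Keanu Lindqvist's 61% interest in Oakhollow Group plc.
Chain via Stonebridge Capital LLC → Wildmere Services GmbH (R3): 76% × 53% × 12% = 4.8336% of Vantage Shipping BV.
Direct interest in Vantage Shipping BV: 34%.
Chain via Oakhollow Group plc → Redpoint Trust (R3): 61% × 81% × 36% = 17.7876% of Vantage Shipping BV.
Aggregating (R1): 4.8336% + 34% + 17.7876% = 56.6212%.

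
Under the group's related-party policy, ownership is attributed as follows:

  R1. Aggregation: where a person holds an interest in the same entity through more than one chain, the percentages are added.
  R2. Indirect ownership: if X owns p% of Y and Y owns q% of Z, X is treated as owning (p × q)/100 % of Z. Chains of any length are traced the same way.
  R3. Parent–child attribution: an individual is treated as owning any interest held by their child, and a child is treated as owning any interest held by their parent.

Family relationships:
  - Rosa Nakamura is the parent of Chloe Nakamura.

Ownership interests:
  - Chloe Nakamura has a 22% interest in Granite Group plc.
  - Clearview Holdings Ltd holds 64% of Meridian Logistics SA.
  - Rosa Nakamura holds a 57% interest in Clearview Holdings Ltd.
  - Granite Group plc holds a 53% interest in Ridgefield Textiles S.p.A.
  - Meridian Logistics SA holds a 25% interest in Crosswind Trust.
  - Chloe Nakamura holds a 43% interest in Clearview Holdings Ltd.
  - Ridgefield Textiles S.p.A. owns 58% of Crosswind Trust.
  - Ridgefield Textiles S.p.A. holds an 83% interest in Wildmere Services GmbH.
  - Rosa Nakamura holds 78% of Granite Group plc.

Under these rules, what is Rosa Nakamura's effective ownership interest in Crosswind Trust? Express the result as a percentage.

46.74%

By parent–child attribution (R3), Rosa Nakamura is treated as also owning Chloe Nakamura's interest in Clearview Holdings Ltd, giving 57% + 43% = 100%.
By parent–child attribution (R3), Rosa Nakamura is treated as also owning Chloe Nakamura's interest in Granite Group plc, giving 78% + 22% = 100%.
Chain via Clearview Holdings Ltd → Meridian Logistics SA (R2): 100% × 64% × 25% = 16% of Crosswind Trust.
Chain via Granite Group plc → Ridgefield Textiles S.p.A. (R2): 100% × 53% × 58% = 30.74% of Crosswind Trust.
Aggregating (R1): 16% + 30.74% = 46.74%.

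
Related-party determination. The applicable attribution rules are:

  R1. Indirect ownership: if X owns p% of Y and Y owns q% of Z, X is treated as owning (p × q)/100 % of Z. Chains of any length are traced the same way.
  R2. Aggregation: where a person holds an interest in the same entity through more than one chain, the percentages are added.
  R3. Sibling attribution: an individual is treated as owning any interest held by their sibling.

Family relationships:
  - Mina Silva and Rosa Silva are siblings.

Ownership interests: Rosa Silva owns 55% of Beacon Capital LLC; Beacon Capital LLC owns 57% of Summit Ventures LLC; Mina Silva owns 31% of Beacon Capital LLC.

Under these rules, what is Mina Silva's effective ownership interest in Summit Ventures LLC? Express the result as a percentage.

49.02%

By sibling attribution (R3), Mina Silva is treated as also owning Rosa Silva's interest in Beacon Capital LLC, giving 31% + 55% = 86%.
Chain via Beacon Capital LLC (R1): 86% × 57% = 49.02% of Summit Ventures LLC.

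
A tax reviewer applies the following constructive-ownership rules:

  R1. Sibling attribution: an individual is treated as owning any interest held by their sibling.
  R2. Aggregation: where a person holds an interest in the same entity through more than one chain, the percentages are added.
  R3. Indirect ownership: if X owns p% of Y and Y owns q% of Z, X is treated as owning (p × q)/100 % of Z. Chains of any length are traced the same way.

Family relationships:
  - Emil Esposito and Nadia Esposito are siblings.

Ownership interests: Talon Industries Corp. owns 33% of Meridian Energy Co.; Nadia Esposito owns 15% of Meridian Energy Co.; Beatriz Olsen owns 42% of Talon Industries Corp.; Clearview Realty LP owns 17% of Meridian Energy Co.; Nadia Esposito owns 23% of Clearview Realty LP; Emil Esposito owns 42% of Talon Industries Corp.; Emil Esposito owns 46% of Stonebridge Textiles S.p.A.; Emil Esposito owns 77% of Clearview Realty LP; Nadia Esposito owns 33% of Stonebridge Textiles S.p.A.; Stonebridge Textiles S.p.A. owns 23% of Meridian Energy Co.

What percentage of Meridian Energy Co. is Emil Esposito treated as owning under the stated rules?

64.03%

By sibling attribution (R1), Emil Esposito is treated as also owning Nadia Esposito's interest in Stonebridge Textiles S.p.A, giving 46% + 33% = 79%.
By sibling attribution (R1), Emil Esposito is treated as also owning Nadia Esposito's interest in Clearview Realty LP, giving 77% + 23% = 100%.
By sibling attribution (R1), Emil Esposito is treated as owning Nadia Esposito's 15% interest in Meridian Energy Co.
Chain via Stonebridge Textiles S.p.A. (R3): 79% × 23% = 18.17% of Meridian Energy Co.
Chain via Talon Industries Corp. (R3): 42% × 33% = 13.86% of Meridian Energy Co.
Chain via Clearview Realty LP (R3): 100% × 17% = 17% of Meridian Energy Co.
Direct interest in Meridian Energy Co: 15%.
Aggregating (R2): 18.17% + 13.86% + 17% + 15% = 64.03%.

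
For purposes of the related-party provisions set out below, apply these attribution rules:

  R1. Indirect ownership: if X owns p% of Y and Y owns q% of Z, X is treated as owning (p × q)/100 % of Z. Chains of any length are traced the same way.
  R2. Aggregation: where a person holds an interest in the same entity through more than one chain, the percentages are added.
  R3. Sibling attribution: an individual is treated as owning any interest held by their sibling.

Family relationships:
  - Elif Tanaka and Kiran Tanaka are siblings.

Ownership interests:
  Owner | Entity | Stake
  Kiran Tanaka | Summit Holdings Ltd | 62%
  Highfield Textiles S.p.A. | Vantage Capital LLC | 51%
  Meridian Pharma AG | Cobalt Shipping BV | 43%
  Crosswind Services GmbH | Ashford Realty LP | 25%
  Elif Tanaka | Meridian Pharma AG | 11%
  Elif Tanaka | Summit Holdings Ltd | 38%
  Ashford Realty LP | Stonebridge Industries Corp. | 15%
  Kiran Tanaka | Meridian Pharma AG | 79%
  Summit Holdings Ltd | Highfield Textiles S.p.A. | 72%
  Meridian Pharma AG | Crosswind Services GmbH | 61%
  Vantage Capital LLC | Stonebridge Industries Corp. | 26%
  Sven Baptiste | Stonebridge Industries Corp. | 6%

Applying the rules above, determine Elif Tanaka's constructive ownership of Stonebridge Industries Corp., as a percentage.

11.60595%

By sibling attribution (R3), Elif Tanaka is treated as also owning Kiran Tanaka's interest in Summit Holdings Ltd, giving 38% + 62% = 100%.
By sibling attribution (R3), Elif Tanaka is treated as also owning Kiran Tanaka's interest in Meridian Pharma AG, giving 11% + 79% = 90%.
Chain via Summit Holdings Ltd → Highfield Textiles S.p.A. → Vantage Capital LLC (R1): 100% × 72% × 51% × 26% = 9.5472% of Stonebridge Industries Corp.
Chain via Meridian Pharma AG → Crosswind Services GmbH → Ashford Realty LP (R1): 90% × 61% × 25% × 15% = 2.05875% of Stonebridge Industries Corp.
Aggregating (R2): 9.5472% + 2.05875% = 11.60595%.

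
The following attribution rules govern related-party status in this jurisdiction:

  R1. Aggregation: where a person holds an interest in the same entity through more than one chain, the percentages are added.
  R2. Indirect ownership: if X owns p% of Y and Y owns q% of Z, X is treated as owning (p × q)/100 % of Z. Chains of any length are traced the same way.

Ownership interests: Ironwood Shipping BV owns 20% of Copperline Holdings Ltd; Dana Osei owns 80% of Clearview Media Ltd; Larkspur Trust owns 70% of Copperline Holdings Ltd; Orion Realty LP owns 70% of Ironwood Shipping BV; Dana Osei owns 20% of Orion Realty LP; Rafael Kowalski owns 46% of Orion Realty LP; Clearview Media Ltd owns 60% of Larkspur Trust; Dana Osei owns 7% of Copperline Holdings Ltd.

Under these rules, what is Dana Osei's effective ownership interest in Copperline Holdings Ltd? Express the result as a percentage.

Chain via Orion Realty LP → Ironwood Shipping BV (R2): 20% × 70% × 20% = 2.8% of Copperline Holdings Ltd.
Chain via Clearview Media Ltd → Larkspur Trust (R2): 80% × 60% × 70% = 33.6% of Copperline Holdings Ltd.
Direct interest in Copperline Holdings Ltd: 7%.
Aggregating (R1): 2.8% + 33.6% + 7% = 43.4%.

43.4%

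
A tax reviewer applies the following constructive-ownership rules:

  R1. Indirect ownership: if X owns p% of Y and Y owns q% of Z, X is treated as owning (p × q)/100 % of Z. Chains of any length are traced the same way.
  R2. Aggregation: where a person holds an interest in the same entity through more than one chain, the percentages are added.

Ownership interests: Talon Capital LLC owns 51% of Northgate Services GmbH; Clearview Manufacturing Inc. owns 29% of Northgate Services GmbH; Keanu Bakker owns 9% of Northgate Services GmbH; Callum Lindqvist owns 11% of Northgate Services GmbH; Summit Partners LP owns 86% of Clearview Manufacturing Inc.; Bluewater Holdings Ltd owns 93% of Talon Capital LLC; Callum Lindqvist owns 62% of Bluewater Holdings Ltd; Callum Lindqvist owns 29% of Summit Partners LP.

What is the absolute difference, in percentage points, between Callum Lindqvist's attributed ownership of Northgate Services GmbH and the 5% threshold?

Chain via Summit Partners LP → Clearview Manufacturing Inc. (R1): 29% × 86% × 29% = 7.2326% of Northgate Services GmbH.
Chain via Bluewater Holdings Ltd → Talon Capital LLC (R1): 62% × 93% × 51% = 29.4066% of Northgate Services GmbH.
Direct interest in Northgate Services GmbH: 11%.
Aggregating (R2): 7.2326% + 29.4066% + 11% = 47.6392%.
47.6392% exceeds the 5% threshold by 42.6392 percentage points.

42.6392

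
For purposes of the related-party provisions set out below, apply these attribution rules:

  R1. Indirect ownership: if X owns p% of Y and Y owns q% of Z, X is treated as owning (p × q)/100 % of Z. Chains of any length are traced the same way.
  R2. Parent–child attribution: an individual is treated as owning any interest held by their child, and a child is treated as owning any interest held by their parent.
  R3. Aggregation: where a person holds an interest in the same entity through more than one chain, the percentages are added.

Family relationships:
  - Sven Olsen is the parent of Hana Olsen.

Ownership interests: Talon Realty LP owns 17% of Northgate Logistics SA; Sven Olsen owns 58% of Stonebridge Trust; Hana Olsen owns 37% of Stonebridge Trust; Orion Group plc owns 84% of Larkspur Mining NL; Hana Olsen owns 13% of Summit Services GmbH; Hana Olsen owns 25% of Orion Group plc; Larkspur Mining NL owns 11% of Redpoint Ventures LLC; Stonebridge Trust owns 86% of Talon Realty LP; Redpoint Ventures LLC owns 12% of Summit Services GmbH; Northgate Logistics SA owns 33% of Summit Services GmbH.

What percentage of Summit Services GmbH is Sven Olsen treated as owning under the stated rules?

17.86057%

By parent–child attribution (R2), Sven Olsen is treated as also owning Hana Olsen's interest in Stonebridge Trust, giving 58% + 37% = 95%.
By parent–child attribution (R2), Sven Olsen is treated as owning Hana Olsen's 25% interest in Orion Group plc.
By parent–child attribution (R2), Sven Olsen is treated as owning Hana Olsen's 13% interest in Summit Services GmbH.
Chain via Stonebridge Trust → Talon Realty LP → Northgate Logistics SA (R1): 95% × 86% × 17% × 33% = 4.58337% of Summit Services GmbH.
Chain via Orion Group plc → Larkspur Mining NL → Redpoint Ventures LLC (R1): 25% × 84% × 11% × 12% = 0.2772% of Summit Services GmbH.
Direct interest in Summit Services GmbH: 13%.
Aggregating (R3): 4.58337% + 0.2772% + 13% = 17.86057%.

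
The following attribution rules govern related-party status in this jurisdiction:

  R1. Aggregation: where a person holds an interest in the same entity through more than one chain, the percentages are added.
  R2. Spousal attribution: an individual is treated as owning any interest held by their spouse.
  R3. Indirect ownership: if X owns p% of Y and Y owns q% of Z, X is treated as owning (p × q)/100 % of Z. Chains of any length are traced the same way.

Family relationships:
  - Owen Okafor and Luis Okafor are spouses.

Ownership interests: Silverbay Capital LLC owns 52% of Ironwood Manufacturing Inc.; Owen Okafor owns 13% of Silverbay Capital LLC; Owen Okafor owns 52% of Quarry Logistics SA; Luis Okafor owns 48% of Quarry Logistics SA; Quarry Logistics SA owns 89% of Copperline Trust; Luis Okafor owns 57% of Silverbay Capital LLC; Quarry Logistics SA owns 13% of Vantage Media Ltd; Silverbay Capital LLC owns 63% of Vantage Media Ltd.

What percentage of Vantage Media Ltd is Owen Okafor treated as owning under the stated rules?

By spousal attribution (R2), Owen Okafor is treated as also owning Luis Okafor's interest in Quarry Logistics SA, giving 52% + 48% = 100%.
By spousal attribution (R2), Owen Okafor is treated as also owning Luis Okafor's interest in Silverbay Capital LLC, giving 13% + 57% = 70%.
Chain via Quarry Logistics SA (R3): 100% × 13% = 13% of Vantage Media Ltd.
Chain via Silverbay Capital LLC (R3): 70% × 63% = 44.1% of Vantage Media Ltd.
Aggregating (R1): 13% + 44.1% = 57.1%.

57.1%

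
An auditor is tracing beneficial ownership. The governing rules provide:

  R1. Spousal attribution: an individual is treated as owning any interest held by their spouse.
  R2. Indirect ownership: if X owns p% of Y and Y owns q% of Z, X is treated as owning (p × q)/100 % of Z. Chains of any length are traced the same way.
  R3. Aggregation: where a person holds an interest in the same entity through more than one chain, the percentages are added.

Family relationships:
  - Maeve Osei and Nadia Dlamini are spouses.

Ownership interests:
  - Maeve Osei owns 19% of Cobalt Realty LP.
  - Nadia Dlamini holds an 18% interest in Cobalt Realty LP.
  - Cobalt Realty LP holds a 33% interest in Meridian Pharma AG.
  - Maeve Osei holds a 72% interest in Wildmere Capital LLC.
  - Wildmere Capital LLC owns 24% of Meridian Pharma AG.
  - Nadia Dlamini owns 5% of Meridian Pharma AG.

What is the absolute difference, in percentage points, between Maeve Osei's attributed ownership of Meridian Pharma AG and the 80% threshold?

By spousal attribution (R1), Maeve Osei is treated as also owning Nadia Dlamini's interest in Cobalt Realty LP, giving 19% + 18% = 37%.
By spousal attribution (R1), Maeve Osei is treated as owning Nadia Dlamini's 5% interest in Meridian Pharma AG.
Chain via Wildmere Capital LLC (R2): 72% × 24% = 17.28% of Meridian Pharma AG.
Chain via Cobalt Realty LP (R2): 37% × 33% = 12.21% of Meridian Pharma AG.
Direct interest in Meridian Pharma AG: 5%.
Aggregating (R3): 17.28% + 12.21% + 5% = 34.49%.
34.49% falls short of the 80% threshold by 45.51 percentage points.

45.51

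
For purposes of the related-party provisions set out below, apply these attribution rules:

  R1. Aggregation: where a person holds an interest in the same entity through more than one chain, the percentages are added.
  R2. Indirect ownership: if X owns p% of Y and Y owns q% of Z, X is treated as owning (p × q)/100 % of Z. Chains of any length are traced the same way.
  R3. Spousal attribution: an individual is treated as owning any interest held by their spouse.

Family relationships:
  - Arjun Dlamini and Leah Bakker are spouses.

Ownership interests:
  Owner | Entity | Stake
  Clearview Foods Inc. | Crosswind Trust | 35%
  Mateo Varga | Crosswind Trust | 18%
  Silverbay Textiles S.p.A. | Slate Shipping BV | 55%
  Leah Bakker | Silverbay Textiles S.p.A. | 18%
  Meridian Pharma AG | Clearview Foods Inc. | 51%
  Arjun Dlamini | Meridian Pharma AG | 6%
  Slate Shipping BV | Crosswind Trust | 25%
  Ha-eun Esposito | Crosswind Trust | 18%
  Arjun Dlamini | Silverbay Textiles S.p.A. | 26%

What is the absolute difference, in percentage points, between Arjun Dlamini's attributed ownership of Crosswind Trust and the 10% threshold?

By spousal attribution (R3), Arjun Dlamini is treated as also owning Leah Bakker's interest in Silverbay Textiles S.p.A, giving 26% + 18% = 44%.
Chain via Silverbay Textiles S.p.A. → Slate Shipping BV (R2): 44% × 55% × 25% = 6.05% of Crosswind Trust.
Chain via Meridian Pharma AG → Clearview Foods Inc. (R2): 6% × 51% × 35% = 1.071% of Crosswind Trust.
Aggregating (R1): 6.05% + 1.071% = 7.121%.
7.121% falls short of the 10% threshold by 2.879 percentage points.

2.879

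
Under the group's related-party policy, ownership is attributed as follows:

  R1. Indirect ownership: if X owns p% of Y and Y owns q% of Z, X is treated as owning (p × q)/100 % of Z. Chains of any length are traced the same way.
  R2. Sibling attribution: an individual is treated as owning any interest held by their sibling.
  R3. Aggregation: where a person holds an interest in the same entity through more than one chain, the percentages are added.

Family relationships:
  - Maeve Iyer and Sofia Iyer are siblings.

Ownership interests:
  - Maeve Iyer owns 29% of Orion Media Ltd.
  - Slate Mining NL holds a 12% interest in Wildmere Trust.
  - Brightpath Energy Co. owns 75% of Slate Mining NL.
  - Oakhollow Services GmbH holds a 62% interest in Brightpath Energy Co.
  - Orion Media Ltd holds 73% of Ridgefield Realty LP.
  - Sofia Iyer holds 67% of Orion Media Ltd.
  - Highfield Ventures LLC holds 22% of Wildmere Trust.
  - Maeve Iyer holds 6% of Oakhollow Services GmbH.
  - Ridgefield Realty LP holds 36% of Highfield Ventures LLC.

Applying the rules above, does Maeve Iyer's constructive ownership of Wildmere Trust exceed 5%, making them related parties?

Yes

By sibling attribution (R2), Maeve Iyer is treated as also owning Sofia Iyer's interest in Orion Media Ltd, giving 29% + 67% = 96%.
Chain via Oakhollow Services GmbH → Brightpath Energy Co. → Slate Mining NL (R1): 6% × 62% × 75% × 12% = 0.3348% of Wildmere Trust.
Chain via Orion Media Ltd → Ridgefield Realty LP → Highfield Ventures LLC (R1): 96% × 73% × 36% × 22% = 5.550336% of Wildmere Trust.
Aggregating (R3): 0.3348% + 5.550336% = 5.885136%.
5.885136% exceeds the 5% threshold, so Maeve is a related party to Wildmere Trust.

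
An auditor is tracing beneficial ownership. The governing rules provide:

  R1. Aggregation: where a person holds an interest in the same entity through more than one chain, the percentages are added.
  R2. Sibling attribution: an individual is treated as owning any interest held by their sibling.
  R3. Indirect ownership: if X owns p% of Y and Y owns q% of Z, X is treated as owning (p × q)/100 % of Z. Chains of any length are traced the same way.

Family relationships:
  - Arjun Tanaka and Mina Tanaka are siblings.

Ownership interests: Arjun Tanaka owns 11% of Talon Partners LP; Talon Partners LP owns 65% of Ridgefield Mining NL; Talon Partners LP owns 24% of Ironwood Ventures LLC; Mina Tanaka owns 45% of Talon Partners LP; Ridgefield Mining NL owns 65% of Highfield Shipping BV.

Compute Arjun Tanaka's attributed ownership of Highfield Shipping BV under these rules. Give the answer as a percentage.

By sibling attribution (R2), Arjun Tanaka is treated as also owning Mina Tanaka's interest in Talon Partners LP, giving 11% + 45% = 56%.
Chain via Talon Partners LP → Ridgefield Mining NL (R3): 56% × 65% × 65% = 23.66% of Highfield Shipping BV.

23.66%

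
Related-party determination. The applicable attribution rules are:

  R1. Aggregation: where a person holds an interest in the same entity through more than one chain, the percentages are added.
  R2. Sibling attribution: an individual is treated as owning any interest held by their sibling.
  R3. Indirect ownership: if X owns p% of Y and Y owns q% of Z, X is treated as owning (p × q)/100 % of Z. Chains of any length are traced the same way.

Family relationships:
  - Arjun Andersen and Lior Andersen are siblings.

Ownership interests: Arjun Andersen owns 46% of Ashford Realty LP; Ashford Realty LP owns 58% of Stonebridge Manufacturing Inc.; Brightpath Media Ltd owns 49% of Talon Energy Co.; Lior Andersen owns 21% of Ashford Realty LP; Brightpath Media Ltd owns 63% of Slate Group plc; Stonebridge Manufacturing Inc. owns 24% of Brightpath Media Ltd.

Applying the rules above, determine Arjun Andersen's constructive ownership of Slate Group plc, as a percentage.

By sibling attribution (R2), Arjun Andersen is treated as also owning Lior Andersen's interest in Ashford Realty LP, giving 46% + 21% = 67%.
Chain via Ashford Realty LP → Stonebridge Manufacturing Inc. → Brightpath Media Ltd (R3): 67% × 58% × 24% × 63% = 5.875632% of Slate Group plc.

5.875632%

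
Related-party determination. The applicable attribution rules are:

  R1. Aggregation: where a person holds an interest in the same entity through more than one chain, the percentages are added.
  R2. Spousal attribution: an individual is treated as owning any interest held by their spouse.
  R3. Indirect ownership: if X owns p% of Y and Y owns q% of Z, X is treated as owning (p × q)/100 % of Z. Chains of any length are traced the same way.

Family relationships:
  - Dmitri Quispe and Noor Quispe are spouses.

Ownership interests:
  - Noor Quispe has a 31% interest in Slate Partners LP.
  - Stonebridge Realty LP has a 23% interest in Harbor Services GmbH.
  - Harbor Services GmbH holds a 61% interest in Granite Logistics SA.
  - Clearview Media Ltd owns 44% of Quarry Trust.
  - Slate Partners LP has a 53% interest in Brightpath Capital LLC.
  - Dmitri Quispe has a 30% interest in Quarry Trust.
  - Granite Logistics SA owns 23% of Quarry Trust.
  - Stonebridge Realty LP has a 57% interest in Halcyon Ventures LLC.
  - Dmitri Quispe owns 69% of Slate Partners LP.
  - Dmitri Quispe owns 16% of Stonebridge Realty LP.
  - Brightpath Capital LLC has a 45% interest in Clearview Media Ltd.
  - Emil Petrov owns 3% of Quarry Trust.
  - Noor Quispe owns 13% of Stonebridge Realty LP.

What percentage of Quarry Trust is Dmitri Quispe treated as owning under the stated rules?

41.429801%

By spousal attribution (R2), Dmitri Quispe is treated as also owning Noor Quispe's interest in Slate Partners LP, giving 69% + 31% = 100%.
By spousal attribution (R2), Dmitri Quispe is treated as also owning Noor Quispe's interest in Stonebridge Realty LP, giving 16% + 13% = 29%.
Chain via Slate Partners LP → Brightpath Capital LLC → Clearview Media Ltd (R3): 100% × 53% × 45% × 44% = 10.494% of Quarry Trust.
Chain via Stonebridge Realty LP → Harbor Services GmbH → Granite Logistics SA (R3): 29% × 23% × 61% × 23% = 0.935801% of Quarry Trust.
Direct interest in Quarry Trust: 30%.
Aggregating (R1): 10.494% + 0.935801% + 30% = 41.429801%.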